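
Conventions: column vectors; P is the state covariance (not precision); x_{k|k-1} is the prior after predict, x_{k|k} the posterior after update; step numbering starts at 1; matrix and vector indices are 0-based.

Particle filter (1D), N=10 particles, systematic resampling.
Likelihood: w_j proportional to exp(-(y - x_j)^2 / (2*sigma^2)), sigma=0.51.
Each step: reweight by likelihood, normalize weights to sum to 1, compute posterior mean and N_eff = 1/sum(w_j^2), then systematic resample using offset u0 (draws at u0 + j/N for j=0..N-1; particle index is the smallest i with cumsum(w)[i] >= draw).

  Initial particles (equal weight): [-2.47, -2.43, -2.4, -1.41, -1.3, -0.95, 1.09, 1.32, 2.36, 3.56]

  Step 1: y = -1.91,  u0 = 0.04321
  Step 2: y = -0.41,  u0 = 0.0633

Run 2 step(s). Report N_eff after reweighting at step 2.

step 1: w=[0.1794, 0.1950, 0.2067, 0.2028, 0.1604, 0.0558, 0.0000, 0.0000, 0.0000, 0.0000]  mean=-1.9604  Neff=5.4682  idx=[0, 0, 1, 1, 2, 2, 3, 3, 4, 4]
step 2: w=[0.0004, 0.0004, 0.0005, 0.0005, 0.0007, 0.0007, 0.2001, 0.2001, 0.2983, 0.2983]  mean=-1.3476  Neff=3.8751  idx=[6, 6, 7, 7, 8, 8, 8, 9, 9, 9]

N_eff = 3.8751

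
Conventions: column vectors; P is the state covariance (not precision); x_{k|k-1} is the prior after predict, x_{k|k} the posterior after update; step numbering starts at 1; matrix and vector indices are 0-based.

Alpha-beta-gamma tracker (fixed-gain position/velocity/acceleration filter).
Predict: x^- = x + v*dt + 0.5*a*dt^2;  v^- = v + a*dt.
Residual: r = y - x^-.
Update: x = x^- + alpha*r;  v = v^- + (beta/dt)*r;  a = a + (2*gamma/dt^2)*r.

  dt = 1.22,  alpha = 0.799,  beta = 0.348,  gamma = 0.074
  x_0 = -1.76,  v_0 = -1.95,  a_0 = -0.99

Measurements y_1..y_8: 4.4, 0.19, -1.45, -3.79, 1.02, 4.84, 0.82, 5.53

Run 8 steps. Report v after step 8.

step 1: x_pred=-4.8758  r=9.2758  x^+=2.5356  v^+=-0.5119  a^+=-0.0677
step 2: x_pred=1.8607  r=-1.6707  x^+=0.5258  v^+=-1.0710  a^+=-0.2338
step 3: x_pred=-0.9548  r=-0.4952  x^+=-1.3505  v^+=-1.4975  a^+=-0.2830
step 4: x_pred=-3.3880  r=-0.4020  x^+=-3.7092  v^+=-1.9574  a^+=-0.3230
step 5: x_pred=-6.3376  r=7.3576  x^+=-0.4589  v^+=-0.2527  a^+=0.4086
step 6: x_pred=-0.4631  r=5.3031  x^+=3.7741  v^+=1.7585  a^+=0.9359
step 7: x_pred=6.6159  r=-5.7959  x^+=1.9850  v^+=1.2471  a^+=0.3596
step 8: x_pred=3.7740  r=1.7560  x^+=5.1770  v^+=2.1867  a^+=0.5342

v_post = 2.1867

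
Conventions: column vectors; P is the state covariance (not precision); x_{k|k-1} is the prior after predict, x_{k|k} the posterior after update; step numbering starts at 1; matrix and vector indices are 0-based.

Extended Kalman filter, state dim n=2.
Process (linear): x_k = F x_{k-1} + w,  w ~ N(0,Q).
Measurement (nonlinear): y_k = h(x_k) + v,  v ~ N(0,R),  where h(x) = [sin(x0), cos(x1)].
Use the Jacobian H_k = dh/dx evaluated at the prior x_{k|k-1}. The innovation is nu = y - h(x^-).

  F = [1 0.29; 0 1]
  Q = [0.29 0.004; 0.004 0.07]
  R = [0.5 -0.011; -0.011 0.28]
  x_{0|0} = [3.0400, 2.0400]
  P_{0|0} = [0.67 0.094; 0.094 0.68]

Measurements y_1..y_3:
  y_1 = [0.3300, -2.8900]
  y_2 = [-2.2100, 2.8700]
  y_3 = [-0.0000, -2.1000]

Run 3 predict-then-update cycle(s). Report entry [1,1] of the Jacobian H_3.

step 1: x^-=[3.6316, 2.0400]  P^-=[1.0717 0.2952; 0.2952 0.7500]  H_jac=[-0.8823 0.0000; 0.0000 -0.8919]  S=[1.3343 0.2213; 0.2213 0.8767]  K=[-0.6876 -0.1267; -0.0716 -0.7450]  nu=[0.8006, -2.4378]  x^+=[3.3900, 3.7988]  P^+=[0.3881 0.0313; 0.0313 0.2330]
step 2: x^-=[4.4917, 3.7988]  P^-=[0.7158 0.1029; 0.1029 0.3030]  H_jac=[-0.2189 0.0000; 0.0000 0.6109]  S=[0.5343 -0.0248; -0.0248 0.3931]  K=[-0.2867 0.1418; -0.0204 0.4696]  nu=[-1.2343, 3.6617]  x^+=[5.3649, 5.5435]  P^+=[0.6620 0.0702; 0.0702 0.2156]
step 3: x^-=[6.9725, 5.5435]  P^-=[1.0108 0.1367; 0.1367 0.2856]  H_jac=[0.7717 0.0000; 0.0000 0.6741]  S=[1.1019 0.0601; 0.0601 0.4098]  K=[0.7012 0.1220; 0.0707 0.4595]  nu=[-0.6360, -2.8387]  x^+=[6.1802, 4.1943]  P^+=[0.4526 0.0392; 0.0392 0.1897]

H_jac[1,1] = 0.6741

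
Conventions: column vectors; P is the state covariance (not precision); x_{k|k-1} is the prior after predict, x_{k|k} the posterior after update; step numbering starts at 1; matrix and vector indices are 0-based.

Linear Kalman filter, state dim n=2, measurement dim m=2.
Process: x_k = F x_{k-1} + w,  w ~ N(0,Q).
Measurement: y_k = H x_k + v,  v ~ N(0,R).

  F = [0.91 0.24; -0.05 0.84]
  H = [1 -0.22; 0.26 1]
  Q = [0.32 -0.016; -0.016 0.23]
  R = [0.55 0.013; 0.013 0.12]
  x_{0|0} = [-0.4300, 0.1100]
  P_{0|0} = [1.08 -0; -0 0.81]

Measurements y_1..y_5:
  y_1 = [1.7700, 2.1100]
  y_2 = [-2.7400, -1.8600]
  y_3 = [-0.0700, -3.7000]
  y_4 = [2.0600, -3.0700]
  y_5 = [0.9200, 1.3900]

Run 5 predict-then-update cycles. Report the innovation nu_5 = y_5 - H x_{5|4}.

innov = [1.2727, 4.0226]

step 1: x^-=[-0.3649, 0.1139]  P^-=[1.2610 0.0982; 0.0982 0.8042]  S=[1.8067 0.2565; 0.2565 1.0605]  K=[0.6513 0.2442; -0.1602 0.8211]  nu=[2.1600, 2.0910]  x^+=[1.5525, 1.4849]  P^+=[0.3497 -0.0532; -0.0532 0.1103]
step 2: x^-=[1.7692, 1.1697]  P^-=[0.5927 -0.0497; -0.0497 0.3131]  S=[1.1797 0.0514; 0.0514 0.4474]  K=[0.5040 0.1755; -0.1304 0.6861]  nu=[-4.2519, -3.4897]  x^+=[-0.9865, -0.6701]  P^+=[0.2701 -0.0426; -0.0426 0.0917]
step 3: x^-=[-1.0585, -0.5135]  P^-=[0.5304 -0.0419; -0.0419 0.2990]  S=[1.1133 0.0457; 0.0457 0.4330]  K=[0.4777 0.1714; -0.1245 0.6784]  nu=[0.8756, -2.9113]  x^+=[-1.1393, -2.5974]  P^+=[0.2562 -0.0398; -0.0398 0.0901]
step 4: x^-=[-1.6601, -2.1249]  P^-=[0.5199 -0.0395; -0.0395 0.2976]  S=[1.1017 0.0455; 0.0455 0.4322]  K=[0.4727 0.1717; -0.1232 0.6778]  nu=[3.2527, -0.5135]  x^+=[-0.2107, -2.8737]  P^+=[0.2536 -0.0392; -0.0392 0.0899]
step 5: x^-=[-0.8814, -2.4034]  P^-=[0.5181 -0.0389; -0.0389 0.2974]  S=[1.0996 0.0456; 0.0456 0.4322]  K=[0.4718 0.1719; -0.1230 0.6777]  nu=[1.2727, 4.0226]  x^+=[0.4105, 0.1661]  P^+=[0.2531 -0.0391; -0.0391 0.0899]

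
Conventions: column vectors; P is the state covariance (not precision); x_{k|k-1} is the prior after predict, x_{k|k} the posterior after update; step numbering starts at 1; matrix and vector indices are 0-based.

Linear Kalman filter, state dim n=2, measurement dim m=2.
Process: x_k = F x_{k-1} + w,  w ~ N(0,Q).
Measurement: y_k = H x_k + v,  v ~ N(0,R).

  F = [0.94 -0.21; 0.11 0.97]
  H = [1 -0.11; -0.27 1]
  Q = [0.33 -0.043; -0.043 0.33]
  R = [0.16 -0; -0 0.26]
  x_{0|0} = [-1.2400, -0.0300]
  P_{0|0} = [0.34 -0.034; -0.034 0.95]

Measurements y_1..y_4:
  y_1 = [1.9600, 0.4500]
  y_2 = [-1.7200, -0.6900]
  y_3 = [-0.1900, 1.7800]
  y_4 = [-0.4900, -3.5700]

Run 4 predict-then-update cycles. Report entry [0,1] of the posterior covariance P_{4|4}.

step 1: x^-=[-1.1593, -0.1655]  P^-=[0.6857 -0.2316; -0.2316 1.2207]  S=[0.9115 -0.5579; -0.5579 1.6558]  K=[0.7890 0.0141; 0.0919 0.8060]  nu=[3.1011, 0.3025]  x^+=[1.2916, 0.3634]  P^+=[0.1305 0.0389; 0.0389 0.2201]
step 2: x^-=[1.1378, 0.4946]  P^-=[0.4397 -0.0397; -0.0397 0.5469]  S=[0.6150 -0.2198; -0.2198 0.8605]  K=[0.7221 0.0003; 0.0761 0.6676]  nu=[-2.8034, -0.8774]  x^+=[-0.8868, -0.3045]  P^+=[0.1191 0.0322; 0.0322 0.1823]
step 3: x^-=[-0.7696, -0.3929]  P^-=[0.4305 -0.0392; -0.0392 0.5098]  S=[0.6053 -0.2127; -0.2127 0.8224]  K=[0.7171 -0.0035; 0.0714 0.6513]  nu=[0.5364, 1.9651]  x^+=[-0.3919, 0.9253]  P^+=[0.1181 0.0310; 0.0310 0.1777]
step 4: x^-=[-0.5627, 0.8544]  P^-=[0.4300 -0.0394; -0.0394 0.5052]  S=[0.6048 -0.2123; -0.2123 0.8179]  K=[0.7167 -0.0042; 0.0707 0.6491]  nu=[0.1667, -4.5763]  x^+=[-0.4242, -2.1044]  P^+=[0.1181 0.0308; 0.0308 0.1771]

P_post[0,1] = 0.0308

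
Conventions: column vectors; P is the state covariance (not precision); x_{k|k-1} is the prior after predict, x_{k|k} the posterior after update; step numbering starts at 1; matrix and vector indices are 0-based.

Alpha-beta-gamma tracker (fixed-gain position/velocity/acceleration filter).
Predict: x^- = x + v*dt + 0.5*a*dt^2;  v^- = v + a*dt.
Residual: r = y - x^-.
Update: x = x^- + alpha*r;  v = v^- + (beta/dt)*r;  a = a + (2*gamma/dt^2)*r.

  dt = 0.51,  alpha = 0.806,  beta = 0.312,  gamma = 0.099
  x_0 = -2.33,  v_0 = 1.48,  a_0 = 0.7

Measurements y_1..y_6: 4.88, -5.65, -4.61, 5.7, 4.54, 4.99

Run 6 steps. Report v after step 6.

v_post = 4.4082

step 1: x_pred=-1.4842  r=6.3642  x^+=3.6454  v^+=5.7304  a^+=5.5447
step 2: x_pred=7.2889  r=-12.9389  x^+=-3.1398  v^+=0.6426  a^+=-4.3050
step 3: x_pred=-3.3720  r=-1.2380  x^+=-4.3698  v^+=-2.3103  a^+=-5.2474
step 4: x_pred=-6.2305  r=11.9305  x^+=3.3855  v^+=2.3121  a^+=3.8346
step 5: x_pred=5.0634  r=-0.5234  x^+=4.6415  v^+=3.9476  a^+=3.4362
step 6: x_pred=7.1017  r=-2.1117  x^+=5.3997  v^+=4.4082  a^+=1.8287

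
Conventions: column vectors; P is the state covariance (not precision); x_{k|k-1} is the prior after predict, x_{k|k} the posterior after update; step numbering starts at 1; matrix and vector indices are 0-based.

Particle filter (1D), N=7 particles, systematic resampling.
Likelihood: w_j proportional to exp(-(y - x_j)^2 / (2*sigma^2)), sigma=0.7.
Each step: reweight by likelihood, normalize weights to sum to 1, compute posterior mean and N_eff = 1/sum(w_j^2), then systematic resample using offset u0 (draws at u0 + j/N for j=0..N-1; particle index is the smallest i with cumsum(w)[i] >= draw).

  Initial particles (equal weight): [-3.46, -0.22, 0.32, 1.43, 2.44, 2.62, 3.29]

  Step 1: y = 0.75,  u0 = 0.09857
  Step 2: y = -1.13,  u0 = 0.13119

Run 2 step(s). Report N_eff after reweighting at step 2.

step 1: w=[0.0000, 0.1995, 0.4316, 0.3252, 0.0283, 0.0147, 0.0007]  mean=0.6691  Neff=3.0044  idx=[1, 2, 2, 2, 3, 3, 3]
step 2: w=[0.5477, 0.1492, 0.1492, 0.1492, 0.0016, 0.0016, 0.0016]  mean=0.0296  Neff=2.7270  idx=[0, 0, 0, 1, 2, 2, 3]

N_eff = 2.7270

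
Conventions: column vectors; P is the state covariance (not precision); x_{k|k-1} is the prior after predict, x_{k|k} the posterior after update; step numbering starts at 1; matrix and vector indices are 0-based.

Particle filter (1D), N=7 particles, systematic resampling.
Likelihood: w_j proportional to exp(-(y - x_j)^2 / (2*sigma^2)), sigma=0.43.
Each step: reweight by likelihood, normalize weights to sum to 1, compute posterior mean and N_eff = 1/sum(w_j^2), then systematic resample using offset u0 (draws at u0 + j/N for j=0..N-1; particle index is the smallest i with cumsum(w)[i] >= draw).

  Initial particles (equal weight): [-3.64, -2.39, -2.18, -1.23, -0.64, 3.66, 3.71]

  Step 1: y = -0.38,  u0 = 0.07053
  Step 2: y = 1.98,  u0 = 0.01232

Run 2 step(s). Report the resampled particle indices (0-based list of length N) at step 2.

resampled_idx = [1, 1, 2, 3, 4, 5, 6]

step 1: w=[0.0000, 0.0000, 0.0002, 0.1454, 0.8544, 0.0000, 0.0000]  mean=-0.7261  Neff=1.3312  idx=[3, 4, 4, 4, 4, 4, 4]
step 2: w=[0.0000, 0.1667, 0.1667, 0.1667, 0.1667, 0.1667, 0.1667]  mean=-0.6400  Neff=6.0002  idx=[1, 1, 2, 3, 4, 5, 6]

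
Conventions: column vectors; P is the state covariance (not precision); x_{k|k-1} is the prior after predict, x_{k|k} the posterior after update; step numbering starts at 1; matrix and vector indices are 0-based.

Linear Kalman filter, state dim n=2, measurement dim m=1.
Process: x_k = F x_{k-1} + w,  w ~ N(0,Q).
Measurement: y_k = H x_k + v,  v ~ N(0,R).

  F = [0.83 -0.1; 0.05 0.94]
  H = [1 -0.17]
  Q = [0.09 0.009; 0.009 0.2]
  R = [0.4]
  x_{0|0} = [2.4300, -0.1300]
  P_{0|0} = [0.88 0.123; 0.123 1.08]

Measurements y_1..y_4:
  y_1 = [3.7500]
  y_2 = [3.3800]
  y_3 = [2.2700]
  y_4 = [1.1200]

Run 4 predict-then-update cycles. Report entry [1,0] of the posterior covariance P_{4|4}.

P_post[1,0] = 0.0257

step 1: x^-=[2.0299, -0.0007]  P^-=[0.6866 0.0393; 0.0393 1.1681]  S=[1.1070]  K=[0.6142; -0.1438]  nu=[1.7200]  x^+=[3.0863, -0.2481]  P^+=[0.2690 0.1371; 0.1371 1.1451]
step 2: x^-=[2.5865, -0.0789]  P^-=[0.2640 0.0188; 0.0188 1.2254]  S=[0.6930]  K=[0.3763; -0.2734]  nu=[0.7801]  x^+=[2.8800, -0.2922]  P^+=[0.1659 0.0901; 0.0901 1.1736]
step 3: x^-=[2.4197, -0.1307]  P^-=[0.2010 -0.0246; -0.0246 1.2459]  S=[0.6454]  K=[0.3180; -0.3662]  nu=[-0.1719]  x^+=[2.3650, -0.0677]  P^+=[0.1358 0.0506; 0.0506 1.1593]
step 4: x^-=[1.9697, 0.0546]  P^-=[0.1867 -0.0551; -0.0551 1.2295]  S=[0.6410]  K=[0.3059; -0.4121]  nu=[-0.8404]  x^+=[1.7126, 0.4009]  P^+=[0.1267 0.0257; 0.0257 1.1206]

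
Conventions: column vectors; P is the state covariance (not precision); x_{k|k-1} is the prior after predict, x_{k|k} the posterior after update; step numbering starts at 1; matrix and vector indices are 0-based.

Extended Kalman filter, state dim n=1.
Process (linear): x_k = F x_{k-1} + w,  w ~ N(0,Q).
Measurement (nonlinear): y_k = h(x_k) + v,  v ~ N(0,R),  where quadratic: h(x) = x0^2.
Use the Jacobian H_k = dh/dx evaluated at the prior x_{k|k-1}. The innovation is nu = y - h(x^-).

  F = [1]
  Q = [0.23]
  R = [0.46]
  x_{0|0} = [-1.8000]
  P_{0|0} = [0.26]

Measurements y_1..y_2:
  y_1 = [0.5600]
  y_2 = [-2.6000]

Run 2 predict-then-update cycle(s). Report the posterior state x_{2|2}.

step 1: x^-=[-1.8000]  P^-=[0.4900]  H_jac=[-3.6000]  S=[6.8104]  K=[-0.2590]  nu=[-2.6800]  x^+=[-1.1058]  P^+=[0.0331]
step 2: x^-=[-1.1058]  P^-=[0.2631]  H_jac=[-2.2117]  S=[1.7469]  K=[-0.3331]  nu=[-3.8229]  x^+=[0.1675]  P^+=[0.0693]

x_post = [0.1675]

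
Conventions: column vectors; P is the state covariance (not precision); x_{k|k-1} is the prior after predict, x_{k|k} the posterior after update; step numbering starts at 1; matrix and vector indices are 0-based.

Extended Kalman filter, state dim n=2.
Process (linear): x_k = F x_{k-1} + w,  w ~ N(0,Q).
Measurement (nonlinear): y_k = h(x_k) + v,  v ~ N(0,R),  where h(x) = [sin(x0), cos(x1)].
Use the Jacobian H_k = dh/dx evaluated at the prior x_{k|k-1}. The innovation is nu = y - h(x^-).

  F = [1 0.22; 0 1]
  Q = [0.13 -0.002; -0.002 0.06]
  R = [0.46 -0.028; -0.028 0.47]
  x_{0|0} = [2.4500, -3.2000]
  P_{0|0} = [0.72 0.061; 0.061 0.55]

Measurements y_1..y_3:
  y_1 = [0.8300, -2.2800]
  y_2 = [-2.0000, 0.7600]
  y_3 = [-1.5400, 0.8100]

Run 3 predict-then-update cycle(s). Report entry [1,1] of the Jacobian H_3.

step 1: x^-=[1.7460, -3.2000]  P^-=[0.9035 0.1800; 0.1800 0.6100]  H_jac=[-0.1743 0.0000; 0.0000 -0.0584]  S=[0.4875 -0.0262; -0.0262 0.4721]  K=[-0.3252 -0.0403; -0.0686 -0.0792]  nu=[-0.1547, -1.2817]  x^+=[1.8479, -3.0878]  P^+=[0.8518 0.1684; 0.1684 0.6050]
step 2: x^-=[1.1686, -3.0878]  P^-=[1.0852 0.2995; 0.2995 0.6650]  H_jac=[0.3914 0.0000; 0.0000 0.0537]  S=[0.6263 -0.0217; -0.0217 0.4719]  K=[0.6805 0.0654; 0.1901 0.0845]  nu=[-2.9202, 1.7586]  x^+=[-0.7036, -3.4944]  P^+=[0.7951 0.2174; 0.2174 0.6397]
step 3: x^-=[-1.4724, -3.4944]  P^-=[1.0517 0.3561; 0.3561 0.6997]  H_jac=[0.0982 0.0000; 0.0000 -0.3456]  S=[0.4701 -0.0401; -0.0401 0.5536]  K=[0.2020 -0.2077; 0.0374 -0.4341]  nu=[-0.5448, 1.7484]  x^+=[-1.9456, -4.2738]  P^+=[1.0052 0.2988; 0.2988 0.5935]

H_jac[1,1] = -0.3456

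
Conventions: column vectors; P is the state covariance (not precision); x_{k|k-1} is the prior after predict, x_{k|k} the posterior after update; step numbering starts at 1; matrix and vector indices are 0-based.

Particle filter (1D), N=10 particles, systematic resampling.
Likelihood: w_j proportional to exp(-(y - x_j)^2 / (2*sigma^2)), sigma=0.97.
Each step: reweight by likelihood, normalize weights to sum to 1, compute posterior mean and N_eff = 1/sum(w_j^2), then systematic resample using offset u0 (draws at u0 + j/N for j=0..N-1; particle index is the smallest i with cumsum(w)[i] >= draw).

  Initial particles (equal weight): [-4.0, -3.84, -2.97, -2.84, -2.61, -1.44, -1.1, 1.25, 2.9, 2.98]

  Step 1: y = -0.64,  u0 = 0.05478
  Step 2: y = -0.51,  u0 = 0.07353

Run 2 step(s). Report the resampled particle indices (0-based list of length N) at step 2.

step 1: w=[0.0012, 0.0021, 0.0276, 0.0377, 0.0628, 0.3517, 0.4416, 0.0740, 0.0006, 0.0005]  mean=-1.2627  Neff=3.0272  idx=[3, 5, 5, 5, 5, 6, 6, 6, 6, 7]
step 2: w=[0.0092, 0.1035, 0.1035, 0.1035, 0.1035, 0.1363, 0.1363, 0.1363, 0.1363, 0.0316]  mean=-1.1825  Neff=8.4574  idx=[1, 2, 3, 4, 5, 6, 6, 7, 8, 9]

resampled_idx = [1, 2, 3, 4, 5, 6, 6, 7, 8, 9]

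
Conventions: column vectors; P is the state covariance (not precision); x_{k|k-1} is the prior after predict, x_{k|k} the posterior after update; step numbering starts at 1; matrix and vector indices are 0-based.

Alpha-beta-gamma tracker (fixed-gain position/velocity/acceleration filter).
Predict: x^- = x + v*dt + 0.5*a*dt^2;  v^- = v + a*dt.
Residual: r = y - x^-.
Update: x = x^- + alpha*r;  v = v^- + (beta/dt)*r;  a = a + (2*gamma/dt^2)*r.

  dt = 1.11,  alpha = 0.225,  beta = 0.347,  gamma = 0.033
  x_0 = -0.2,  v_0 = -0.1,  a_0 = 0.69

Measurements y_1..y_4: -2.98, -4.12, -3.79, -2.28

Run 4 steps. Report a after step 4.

step 1: x_pred=0.1141  r=-3.0941  x^+=-0.5821  v^+=-0.3013  a^+=0.5243
step 2: x_pred=-0.5936  r=-3.5264  x^+=-1.3871  v^+=-0.8218  a^+=0.3354
step 3: x_pred=-2.0927  r=-1.6973  x^+=-2.4746  v^+=-0.9802  a^+=0.2444
step 4: x_pred=-3.4120  r=1.1320  x^+=-3.1573  v^+=-0.3550  a^+=0.3051

a_post = 0.3051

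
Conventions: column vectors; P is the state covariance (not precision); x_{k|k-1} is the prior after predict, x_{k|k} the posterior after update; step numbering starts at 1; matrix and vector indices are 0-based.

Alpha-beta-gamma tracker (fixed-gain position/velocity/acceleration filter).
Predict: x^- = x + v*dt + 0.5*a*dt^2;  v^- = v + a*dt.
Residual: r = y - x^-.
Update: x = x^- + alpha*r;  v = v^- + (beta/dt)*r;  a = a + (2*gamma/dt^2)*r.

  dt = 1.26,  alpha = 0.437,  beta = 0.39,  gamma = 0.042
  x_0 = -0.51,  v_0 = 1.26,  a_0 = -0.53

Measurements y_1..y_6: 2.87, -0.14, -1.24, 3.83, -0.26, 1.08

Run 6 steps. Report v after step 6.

v_post = -0.3340

step 1: x_pred=0.6569  r=2.2131  x^+=1.6240  v^+=1.2772  a^+=-0.4129
step 2: x_pred=2.9055  r=-3.0455  x^+=1.5746  v^+=-0.1857  a^+=-0.5740
step 3: x_pred=0.8850  r=-2.1250  x^+=-0.0436  v^+=-1.5667  a^+=-0.6865
step 4: x_pred=-2.5627  r=6.3927  x^+=0.2309  v^+=-0.4530  a^+=-0.3482
step 5: x_pred=-0.6163  r=0.3563  x^+=-0.4606  v^+=-0.7815  a^+=-0.3294
step 6: x_pred=-1.7068  r=2.7868  x^+=-0.4890  v^+=-0.3340  a^+=-0.1819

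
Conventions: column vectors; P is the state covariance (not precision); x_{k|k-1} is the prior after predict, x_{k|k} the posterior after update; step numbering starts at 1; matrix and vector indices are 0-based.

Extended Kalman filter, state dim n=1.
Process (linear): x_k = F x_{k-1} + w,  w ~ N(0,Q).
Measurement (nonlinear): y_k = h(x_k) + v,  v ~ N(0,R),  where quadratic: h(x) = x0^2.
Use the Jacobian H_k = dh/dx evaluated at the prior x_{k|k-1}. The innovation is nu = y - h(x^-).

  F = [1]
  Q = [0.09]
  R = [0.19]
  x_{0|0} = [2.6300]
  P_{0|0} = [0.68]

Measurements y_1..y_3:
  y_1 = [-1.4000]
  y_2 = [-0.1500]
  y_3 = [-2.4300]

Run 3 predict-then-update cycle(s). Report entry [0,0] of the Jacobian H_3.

step 1: x^-=[2.6300]  P^-=[0.7700]  H_jac=[5.2600]  S=[21.4941]  K=[0.1884]  nu=[-8.3169]  x^+=[1.0628]  P^+=[0.0068]
step 2: x^-=[1.0628]  P^-=[0.0968]  H_jac=[2.1256]  S=[0.6274]  K=[0.3280]  nu=[-1.2796]  x^+=[0.6431]  P^+=[0.0293]
step 3: x^-=[0.6431]  P^-=[0.1193]  H_jac=[1.2863]  S=[0.3874]  K=[0.3962]  nu=[-2.8436]  x^+=[-0.4834]  P^+=[0.0585]

H_jac[0,0] = 1.2863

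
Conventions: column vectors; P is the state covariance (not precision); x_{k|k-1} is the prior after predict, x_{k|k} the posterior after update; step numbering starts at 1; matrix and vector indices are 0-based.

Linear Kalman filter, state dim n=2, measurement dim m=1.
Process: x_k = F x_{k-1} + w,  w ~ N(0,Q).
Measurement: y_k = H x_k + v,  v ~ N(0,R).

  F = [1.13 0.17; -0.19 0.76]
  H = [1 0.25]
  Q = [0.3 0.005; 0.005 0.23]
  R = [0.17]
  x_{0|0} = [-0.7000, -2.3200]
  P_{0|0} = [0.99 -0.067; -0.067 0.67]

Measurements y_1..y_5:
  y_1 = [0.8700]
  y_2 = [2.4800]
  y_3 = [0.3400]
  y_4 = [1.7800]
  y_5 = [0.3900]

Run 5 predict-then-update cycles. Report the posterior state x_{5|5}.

x_post = [1.0611, -1.5065]

step 1: x^-=[-1.1854, -1.6302]  P^-=[1.5578 -0.1764; -0.1764 0.6721]  S=[1.6816]  K=[0.9001; -0.0050]  nu=[2.4630]  x^+=[1.0316, -1.6424]  P^+=[0.1952 -0.1689; -0.1689 0.6720]
step 2: x^-=[0.8865, -1.4442]  P^-=[0.5038 -0.0896; -0.0896 0.6740]  S=[0.6711]  K=[0.7173; 0.1175]  nu=[1.9546]  x^+=[2.2886, -1.2146]  P^+=[0.1585 -0.1462; -0.1462 0.6647]
step 3: x^-=[2.3796, -1.3579]  P^-=[0.4654 -0.0640; -0.0640 0.6619]  S=[0.6448]  K=[0.6970; 0.1574]  nu=[-1.7001]  x^+=[1.1946, -1.6255]  P^+=[0.1522 -0.1347; -0.1347 0.6459]
step 4: x^-=[1.0736, -1.4624]  P^-=[0.4612 -0.0556; -0.0556 0.6475]  S=[0.6439]  K=[0.6947; 0.1651]  nu=[1.0720]  x^+=[1.8183, -1.2854]  P^+=[0.1505 -0.1294; -0.1294 0.6299]
step 5: x^-=[1.8362, -1.3224]  P^-=[0.4606 -0.0529; -0.0529 0.6367]  S=[0.6440]  K=[0.6947; 0.1651]  nu=[-1.1156]  x^+=[1.0611, -1.5065]  P^+=[0.1498 -0.1267; -0.1267 0.6191]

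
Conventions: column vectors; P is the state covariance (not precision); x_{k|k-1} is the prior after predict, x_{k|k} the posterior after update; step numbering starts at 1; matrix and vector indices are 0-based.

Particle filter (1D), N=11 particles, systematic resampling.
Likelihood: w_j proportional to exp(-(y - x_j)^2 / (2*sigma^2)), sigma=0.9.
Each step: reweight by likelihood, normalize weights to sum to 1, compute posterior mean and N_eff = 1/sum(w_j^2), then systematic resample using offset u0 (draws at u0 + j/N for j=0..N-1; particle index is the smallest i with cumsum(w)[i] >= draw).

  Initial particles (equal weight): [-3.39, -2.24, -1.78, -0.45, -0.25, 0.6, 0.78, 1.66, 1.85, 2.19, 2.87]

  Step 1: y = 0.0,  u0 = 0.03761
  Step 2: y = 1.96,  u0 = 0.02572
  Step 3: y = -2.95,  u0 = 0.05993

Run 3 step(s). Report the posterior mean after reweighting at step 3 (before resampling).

step 1: w=[0.0002, 0.0116, 0.0364, 0.2274, 0.2479, 0.2063, 0.1770, 0.0470, 0.0312, 0.0133, 0.0016]  mean=0.1754  Neff=5.2118  idx=[2, 3, 3, 4, 4, 4, 5, 5, 6, 6, 7]
step 2: w=[0.0001, 0.0105, 0.0105, 0.0186, 0.0186, 0.0186, 0.1212, 0.1212, 0.1607, 0.1607, 0.3591]  mean=0.9688  Neff=4.7329  idx=[3, 6, 7, 7, 8, 9, 9, 10, 10, 10, 10]
step 3: w=[0.8591, 0.0323, 0.0323, 0.0323, 0.0144, 0.0144, 0.0144, 0.0002, 0.0002, 0.0002, 0.0002]  mean=-0.1218  Neff=1.3480  idx=[0, 0, 0, 0, 0, 0, 0, 0, 0, 1, 4]

post_mean = -0.1218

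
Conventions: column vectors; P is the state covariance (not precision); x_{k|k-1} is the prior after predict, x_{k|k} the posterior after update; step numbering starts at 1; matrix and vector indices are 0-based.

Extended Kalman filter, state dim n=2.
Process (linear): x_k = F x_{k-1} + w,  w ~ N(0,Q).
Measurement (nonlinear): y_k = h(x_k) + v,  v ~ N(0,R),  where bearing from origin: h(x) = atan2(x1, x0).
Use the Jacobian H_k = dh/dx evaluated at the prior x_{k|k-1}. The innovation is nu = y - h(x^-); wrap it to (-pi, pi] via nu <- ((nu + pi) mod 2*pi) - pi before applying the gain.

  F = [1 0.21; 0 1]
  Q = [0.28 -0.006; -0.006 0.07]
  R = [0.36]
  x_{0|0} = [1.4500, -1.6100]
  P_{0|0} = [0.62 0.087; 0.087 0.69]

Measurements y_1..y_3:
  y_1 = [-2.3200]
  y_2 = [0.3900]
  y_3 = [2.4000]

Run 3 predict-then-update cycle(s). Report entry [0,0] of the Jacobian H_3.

step 1: x^-=[1.1119, -1.6100]  P^-=[0.9670 0.2259; 0.2259 0.7600]  H_jac=[0.4205 0.2904]  S=[0.6503]  K=[0.7262; 0.4855]  nu=[-1.3536]  x^+=[0.1289, -2.2672]  P^+=[0.6240 -0.0034; -0.0034 0.6067]
step 2: x^-=[-0.3472, -2.2672]  P^-=[0.9293 0.1180; 0.1180 0.6767]  H_jac=[0.4310 -0.0660]  S=[0.5288]  K=[0.7426; 0.0117]  nu=[2.1128]  x^+=[1.2218, -2.2424]  P^+=[0.6377 0.1134; 0.1134 0.6766]
step 3: x^-=[0.7508, -2.2424]  P^-=[0.9952 0.2495; 0.2495 0.7466]  H_jac=[0.4010 0.1343]  S=[0.5603]  K=[0.7719; 0.3575]  nu=[-2.6355]  x^+=[-1.2836, -3.1845]  P^+=[0.6613 0.0949; 0.0949 0.6750]

H_jac[0,0] = 0.4010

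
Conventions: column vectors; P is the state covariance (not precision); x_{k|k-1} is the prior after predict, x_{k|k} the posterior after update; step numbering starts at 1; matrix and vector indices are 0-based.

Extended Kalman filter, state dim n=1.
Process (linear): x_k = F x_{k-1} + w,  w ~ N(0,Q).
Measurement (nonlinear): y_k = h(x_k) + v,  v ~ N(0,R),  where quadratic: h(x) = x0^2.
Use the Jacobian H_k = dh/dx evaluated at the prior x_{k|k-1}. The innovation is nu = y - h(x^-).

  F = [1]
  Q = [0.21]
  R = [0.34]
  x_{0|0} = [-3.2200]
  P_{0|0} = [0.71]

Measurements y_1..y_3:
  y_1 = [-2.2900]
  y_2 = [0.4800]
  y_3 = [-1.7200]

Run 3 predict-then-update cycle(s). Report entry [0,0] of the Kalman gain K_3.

step 1: x^-=[-3.2200]  P^-=[0.9200]  H_jac=[-6.4400]  S=[38.4957]  K=[-0.1539]  nu=[-12.6584]  x^+=[-1.2718]  P^+=[0.0081]
step 2: x^-=[-1.2718]  P^-=[0.2181]  H_jac=[-2.5435]  S=[1.7512]  K=[-0.3168]  nu=[-1.1374]  x^+=[-0.9114]  P^+=[0.0424]
step 3: x^-=[-0.9114]  P^-=[0.2524]  H_jac=[-1.8228]  S=[1.1785]  K=[-0.3903]  nu=[-2.5507]  x^+=[0.0842]  P^+=[0.0728]

K[0,0] = -0.3903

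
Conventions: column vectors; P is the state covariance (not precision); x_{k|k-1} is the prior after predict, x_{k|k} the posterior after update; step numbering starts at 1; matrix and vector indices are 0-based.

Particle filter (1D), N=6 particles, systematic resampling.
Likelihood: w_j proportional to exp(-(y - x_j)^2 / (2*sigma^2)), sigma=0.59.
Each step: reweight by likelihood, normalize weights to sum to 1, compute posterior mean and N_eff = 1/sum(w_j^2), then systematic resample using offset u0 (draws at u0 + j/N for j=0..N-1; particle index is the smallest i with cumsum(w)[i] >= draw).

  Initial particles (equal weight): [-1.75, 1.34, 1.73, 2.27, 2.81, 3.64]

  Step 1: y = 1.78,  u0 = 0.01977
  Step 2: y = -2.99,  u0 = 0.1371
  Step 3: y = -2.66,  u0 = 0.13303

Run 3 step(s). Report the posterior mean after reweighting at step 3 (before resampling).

post_mean = 1.3400

step 1: w=[0.0000, 0.2818, 0.3709, 0.2636, 0.0811, 0.0026]  mean=1.8550  Neff=3.4124  idx=[1, 1, 2, 2, 3, 3]
step 2: w=[0.4969, 0.4969, 0.0031, 0.0031, 0.0000, 0.0000]  mean=1.3424  Neff=2.0251  idx=[0, 0, 0, 1, 1, 1]
step 3: w=[0.1667, 0.1667, 0.1667, 0.1667, 0.1667, 0.1667]  mean=1.3400  Neff=6.0000  idx=[0, 1, 2, 3, 4, 5]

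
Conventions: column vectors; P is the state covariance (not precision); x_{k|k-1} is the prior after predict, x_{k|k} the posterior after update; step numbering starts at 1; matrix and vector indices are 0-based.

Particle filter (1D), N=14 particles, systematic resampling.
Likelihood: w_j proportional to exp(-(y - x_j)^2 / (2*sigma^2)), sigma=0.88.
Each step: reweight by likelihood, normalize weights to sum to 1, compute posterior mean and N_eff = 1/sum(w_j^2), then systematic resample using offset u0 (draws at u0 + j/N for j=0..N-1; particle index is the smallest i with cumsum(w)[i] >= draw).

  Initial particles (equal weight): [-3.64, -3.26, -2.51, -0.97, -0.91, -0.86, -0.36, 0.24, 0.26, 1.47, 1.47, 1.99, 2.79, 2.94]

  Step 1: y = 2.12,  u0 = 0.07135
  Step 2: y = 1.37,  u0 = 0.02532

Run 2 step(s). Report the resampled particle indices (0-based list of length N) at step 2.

step 1: w=[0.0000, 0.0000, 0.0000, 0.0005, 0.0006, 0.0008, 0.0045, 0.0246, 0.0259, 0.1837, 0.1837, 0.2387, 0.1806, 0.1563]  mean=1.9878  Neff=5.4698  idx=[9, 9, 9, 10, 10, 11, 11, 11, 11, 12, 12, 13, 13, 13]
step 2: w=[0.1075, 0.1075, 0.1075, 0.1075, 0.1075, 0.0844, 0.0844, 0.0844, 0.0844, 0.0294, 0.0294, 0.0220, 0.0220, 0.0220]  mean=1.8204  Neff=11.1791  idx=[0, 0, 1, 2, 2, 3, 4, 4, 5, 6, 7, 8, 9, 11]

resampled_idx = [0, 0, 1, 2, 2, 3, 4, 4, 5, 6, 7, 8, 9, 11]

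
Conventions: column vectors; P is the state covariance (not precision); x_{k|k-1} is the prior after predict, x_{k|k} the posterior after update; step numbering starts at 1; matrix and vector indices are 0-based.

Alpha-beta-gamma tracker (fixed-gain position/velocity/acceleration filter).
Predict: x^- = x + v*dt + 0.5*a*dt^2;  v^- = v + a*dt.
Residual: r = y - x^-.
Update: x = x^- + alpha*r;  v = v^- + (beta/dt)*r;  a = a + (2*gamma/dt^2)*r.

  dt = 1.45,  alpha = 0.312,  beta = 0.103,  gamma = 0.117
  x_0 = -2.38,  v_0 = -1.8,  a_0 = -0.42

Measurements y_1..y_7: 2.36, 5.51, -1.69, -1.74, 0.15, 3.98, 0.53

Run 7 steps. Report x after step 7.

step 1: x_pred=-5.4315  r=7.7915  x^+=-3.0006  v^+=-1.8555  a^+=0.4472
step 2: x_pred=-5.2210  r=10.7310  x^+=-1.8729  v^+=-0.4449  a^+=1.6415
step 3: x_pred=-0.7924  r=-0.8976  x^+=-1.0724  v^+=1.8715  a^+=1.5416
step 4: x_pred=3.2619  r=-5.0019  x^+=1.7013  v^+=3.7515  a^+=0.9849
step 5: x_pred=8.1763  r=-8.0263  x^+=5.6721  v^+=4.6095  a^+=0.0916
step 6: x_pred=12.4521  r=-8.4721  x^+=9.8088  v^+=4.1405  a^+=-0.8513
step 7: x_pred=14.9176  r=-14.3876  x^+=10.4286  v^+=1.8840  a^+=-2.4526

x_post = 10.4286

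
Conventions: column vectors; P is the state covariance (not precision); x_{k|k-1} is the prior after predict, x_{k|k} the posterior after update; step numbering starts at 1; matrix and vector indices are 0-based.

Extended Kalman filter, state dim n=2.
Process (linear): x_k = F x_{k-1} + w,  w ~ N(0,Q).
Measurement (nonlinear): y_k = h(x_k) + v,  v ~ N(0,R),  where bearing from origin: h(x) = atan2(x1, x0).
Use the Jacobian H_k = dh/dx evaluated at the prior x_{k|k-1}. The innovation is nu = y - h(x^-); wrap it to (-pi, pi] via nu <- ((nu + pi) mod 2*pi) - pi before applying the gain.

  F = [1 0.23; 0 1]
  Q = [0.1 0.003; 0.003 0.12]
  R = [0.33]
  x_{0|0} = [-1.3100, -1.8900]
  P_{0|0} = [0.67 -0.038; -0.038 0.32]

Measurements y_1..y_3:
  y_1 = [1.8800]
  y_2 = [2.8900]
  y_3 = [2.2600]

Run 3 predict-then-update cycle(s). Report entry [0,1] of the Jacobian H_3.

step 1: x^-=[-1.7447, -1.8900]  P^-=[0.7694 0.0386; 0.0386 0.4400]  H_jac=[0.2857 -0.2637]  S=[0.4176]  K=[0.5020; -0.2515]  nu=[-2.0869]  x^+=[-2.7924, -1.3652]  P^+=[0.6642 0.0913; 0.0913 0.4136]
step 2: x^-=[-3.1064, -1.3652]  P^-=[0.8281 0.1894; 0.1894 0.5336]  H_jac=[0.1186 -0.2698]  S=[0.3684]  K=[0.1278; -0.3298]  nu=[-0.6657]  x^+=[-3.1915, -1.1456]  P^+=[0.8221 0.2050; 0.2050 0.4935]
step 3: x^-=[-3.4549, -1.1456]  P^-=[1.0425 0.3215; 0.3215 0.6135]  H_jac=[0.0865 -0.2608]  S=[0.3650]  K=[0.0173; -0.3621]  nu=[-1.2018]  x^+=[-3.4757, -0.7104]  P^+=[1.0424 0.3238; 0.3238 0.5656]

H_jac[0,1] = -0.2608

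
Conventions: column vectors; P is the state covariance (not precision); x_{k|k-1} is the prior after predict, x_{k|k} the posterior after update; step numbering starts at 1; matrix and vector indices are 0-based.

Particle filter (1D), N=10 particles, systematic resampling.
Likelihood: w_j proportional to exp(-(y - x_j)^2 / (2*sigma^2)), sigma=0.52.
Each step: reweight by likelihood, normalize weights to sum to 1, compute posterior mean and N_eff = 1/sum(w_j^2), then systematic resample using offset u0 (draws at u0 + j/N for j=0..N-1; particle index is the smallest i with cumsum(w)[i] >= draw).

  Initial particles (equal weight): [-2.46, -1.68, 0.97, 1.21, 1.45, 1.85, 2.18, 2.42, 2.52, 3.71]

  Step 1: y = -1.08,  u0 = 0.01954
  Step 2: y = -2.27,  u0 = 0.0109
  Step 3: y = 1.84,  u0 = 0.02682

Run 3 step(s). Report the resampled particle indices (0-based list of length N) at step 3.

resampled_idx = [2, 3, 3, 4, 5, 6, 7, 7, 8, 9]

step 1: w=[0.0543, 0.9448, 0.0008, 0.0001, 0.0000, 0.0000, 0.0000, 0.0000, 0.0000, 0.0000]  mean=-1.7200  Neff=1.1167  idx=[0, 1, 1, 1, 1, 1, 1, 1, 1, 1]
step 2: w=[0.1652, 0.0928, 0.0928, 0.0928, 0.0928, 0.0928, 0.0928, 0.0928, 0.0928, 0.0928]  mean=-1.8088  Neff=9.5495  idx=[0, 0, 1, 2, 3, 4, 5, 6, 7, 9]
step 3: w=[0.0000, 0.0000, 0.1250, 0.1250, 0.1250, 0.1250, 0.1250, 0.1250, 0.1250, 0.1250]  mean=-1.6800  Neff=8.0001  idx=[2, 3, 3, 4, 5, 6, 7, 7, 8, 9]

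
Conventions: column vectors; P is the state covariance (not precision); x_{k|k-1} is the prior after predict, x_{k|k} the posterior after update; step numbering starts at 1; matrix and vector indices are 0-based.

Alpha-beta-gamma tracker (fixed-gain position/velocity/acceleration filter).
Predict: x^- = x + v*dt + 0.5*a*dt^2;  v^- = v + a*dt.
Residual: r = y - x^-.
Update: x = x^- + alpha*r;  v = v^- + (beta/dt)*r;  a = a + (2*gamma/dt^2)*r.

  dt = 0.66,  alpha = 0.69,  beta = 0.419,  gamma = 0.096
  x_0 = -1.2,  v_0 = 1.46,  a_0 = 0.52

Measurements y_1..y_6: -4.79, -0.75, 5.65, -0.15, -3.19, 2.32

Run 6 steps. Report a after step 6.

step 1: x_pred=-0.1231  r=-4.6669  x^+=-3.3433  v^+=-1.1595  a^+=-1.5370
step 2: x_pred=-4.4433  r=3.6933  x^+=-1.8949  v^+=0.1707  a^+=0.0909
step 3: x_pred=-1.7625  r=7.4125  x^+=3.3521  v^+=4.9365  a^+=3.3581
step 4: x_pred=7.3416  r=-7.4916  x^+=2.1724  v^+=2.3968  a^+=0.0560
step 5: x_pred=3.7665  r=-6.9565  x^+=-1.0335  v^+=-1.9826  a^+=-3.0102
step 6: x_pred=-2.9976  r=5.3176  x^+=0.6715  v^+=-0.5934  a^+=-0.6664

a_post = -0.6664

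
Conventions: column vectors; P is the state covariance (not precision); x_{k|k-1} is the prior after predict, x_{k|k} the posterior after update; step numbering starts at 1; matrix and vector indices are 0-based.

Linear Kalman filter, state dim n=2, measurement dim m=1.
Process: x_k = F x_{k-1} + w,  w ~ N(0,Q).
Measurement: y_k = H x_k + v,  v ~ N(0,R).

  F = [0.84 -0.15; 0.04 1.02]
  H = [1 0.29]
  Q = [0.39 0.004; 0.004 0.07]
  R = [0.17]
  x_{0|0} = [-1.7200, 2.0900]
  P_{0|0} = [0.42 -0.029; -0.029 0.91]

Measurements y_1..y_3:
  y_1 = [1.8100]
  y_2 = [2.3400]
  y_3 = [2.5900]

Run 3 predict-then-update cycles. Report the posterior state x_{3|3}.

step 1: x^-=[-1.7583, 2.0630]  P^-=[0.7141 -0.1458; -0.1458 1.0151]  S=[0.8849]  K=[0.7592; 0.1679]  nu=[2.9700]  x^+=[0.4966, 2.5617]  P^+=[0.2041 -0.2586; -0.2586 0.9901]
step 2: x^-=[0.0329, 2.6328]  P^-=[0.6214 -0.3606; -0.3606 1.0793]  S=[0.6730]  K=[0.7679; -0.0708]  nu=[1.5436]  x^+=[1.2183, 2.5235]  P^+=[0.2245 -0.3241; -0.3241 1.0760]
step 3: x^-=[0.6448, 2.6227]  P^-=[0.6543 -0.4288; -0.4288 1.1634]  S=[0.6734]  K=[0.7869; -0.1358]  nu=[1.1846]  x^+=[1.5770, 2.4619]  P^+=[0.2373 -0.3569; -0.3569 1.1510]

x_post = [1.5770, 2.4619]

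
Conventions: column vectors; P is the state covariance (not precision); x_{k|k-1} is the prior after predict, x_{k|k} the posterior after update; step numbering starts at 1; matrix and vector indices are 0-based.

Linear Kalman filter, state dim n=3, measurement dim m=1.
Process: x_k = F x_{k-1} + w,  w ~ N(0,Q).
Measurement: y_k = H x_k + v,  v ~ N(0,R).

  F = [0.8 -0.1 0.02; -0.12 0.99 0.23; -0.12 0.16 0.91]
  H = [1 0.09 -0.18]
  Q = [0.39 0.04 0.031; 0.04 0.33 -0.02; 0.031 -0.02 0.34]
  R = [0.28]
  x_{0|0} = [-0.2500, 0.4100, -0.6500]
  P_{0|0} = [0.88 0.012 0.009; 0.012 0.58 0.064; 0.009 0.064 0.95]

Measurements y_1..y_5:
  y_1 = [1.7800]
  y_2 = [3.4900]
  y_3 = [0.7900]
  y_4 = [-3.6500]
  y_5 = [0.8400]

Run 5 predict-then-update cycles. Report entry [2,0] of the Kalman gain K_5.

step 1: x^-=[-0.2540, 0.2864, -0.4959]  P^-=[0.9575 -0.0865 -0.0429; -0.0865 0.9872 0.3405; -0.0429 0.3405 1.1704]  S=[1.2723]  K=[0.7525; -0.0463; -0.1752]  nu=[1.9190]  x^+=[1.1901, 0.1976, -0.8321]  P^+=[0.2370 -0.0421 0.1249; -0.0421 0.9845 0.3302; 0.1249 0.3302 1.1314]
step 2: x^-=[0.9157, -0.1386, -0.8684]  P^-=[0.5614 -0.0873 0.0688; -0.0873 1.5116 0.6745; 0.0688 0.6745 1.3760]  S=[0.8359]  K=[0.6474; -0.0869; -0.1414]  nu=[2.4305]  x^+=[2.4892, -0.3498, -1.2120]  P^+=[0.2110 -0.0402 0.1453; -0.0402 1.5053 0.6642; 0.1453 0.6642 1.3593]
step 3: x^-=[2.0021, -0.9237, -1.4576]  P^-=[0.5491 -0.1311 0.0529; -0.1311 2.1843 1.1145; 0.0529 1.1145 1.6704]  S=[0.8222]  K=[0.6419; -0.1644; -0.1794]  nu=[-1.3913]  x^+=[1.1089, -0.6950, -1.2080]  P^+=[0.2103 -0.0444 0.1476; -0.0444 2.1621 1.0903; 0.1476 1.0903 1.6440]
step 4: x^-=[0.9325, -1.0990, -1.3436]  P^-=[0.5543 -0.1990 0.0113; -0.1990 3.0380 1.6779; 0.0113 1.6779 2.0467]  S=[0.8310]  K=[0.6431; -0.2739; -0.2480]  nu=[-4.7254]  x^+=[-2.1062, 0.1954, -0.1714]  P^+=[0.2107 -0.0527 0.1438; -0.0527 2.9756 1.6214; 0.1438 1.6214 1.9956]
step 5: x^-=[-1.7080, 0.4068, 0.1280]  P^-=[0.5619 -0.2870 -0.0459; -0.2870 4.0980 2.3800; -0.0459 2.3800 2.5145]  S=[0.8443]  K=[0.6447; -0.4105; -0.3367]  nu=[2.5344]  x^+=[-0.0740, -0.6336, -0.7253]  P^+=[0.2110 -0.0636 0.1374; -0.0636 3.9557 2.2633; 0.1374 2.2633 2.4188]

K[2,0] = -0.3367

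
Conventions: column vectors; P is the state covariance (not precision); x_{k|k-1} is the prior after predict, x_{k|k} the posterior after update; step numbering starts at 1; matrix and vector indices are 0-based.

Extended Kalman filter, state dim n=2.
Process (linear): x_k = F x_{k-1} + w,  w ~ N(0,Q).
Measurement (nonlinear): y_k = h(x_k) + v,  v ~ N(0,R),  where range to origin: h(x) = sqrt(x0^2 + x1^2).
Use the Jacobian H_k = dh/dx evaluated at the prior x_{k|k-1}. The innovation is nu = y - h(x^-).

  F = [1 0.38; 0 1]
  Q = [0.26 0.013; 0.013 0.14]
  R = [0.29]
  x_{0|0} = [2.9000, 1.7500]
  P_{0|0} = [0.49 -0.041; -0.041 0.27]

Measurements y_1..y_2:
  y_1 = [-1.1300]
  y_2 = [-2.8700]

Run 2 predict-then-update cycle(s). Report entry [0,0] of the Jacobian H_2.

step 1: x^-=[3.5650, 1.7500]  P^-=[0.7578 0.0746; 0.0746 0.4100]  H_jac=[0.8977 0.4407]  S=[1.0393]  K=[0.6862; 0.2383]  nu=[-5.1014]  x^+=[0.0645, 0.5345]  P^+=[0.2685 -0.0953; -0.0953 0.3510]
step 2: x^-=[0.2676, 0.5345]  P^-=[0.5067 0.0511; 0.0511 0.4910]  H_jac=[0.4477 0.8942]  S=[0.8250]  K=[0.3303; 0.5599]  nu=[-3.4678]  x^+=[-0.8778, -1.4069]  P^+=[0.4167 -0.1015; -0.1015 0.2324]

H_jac[0,0] = 0.4477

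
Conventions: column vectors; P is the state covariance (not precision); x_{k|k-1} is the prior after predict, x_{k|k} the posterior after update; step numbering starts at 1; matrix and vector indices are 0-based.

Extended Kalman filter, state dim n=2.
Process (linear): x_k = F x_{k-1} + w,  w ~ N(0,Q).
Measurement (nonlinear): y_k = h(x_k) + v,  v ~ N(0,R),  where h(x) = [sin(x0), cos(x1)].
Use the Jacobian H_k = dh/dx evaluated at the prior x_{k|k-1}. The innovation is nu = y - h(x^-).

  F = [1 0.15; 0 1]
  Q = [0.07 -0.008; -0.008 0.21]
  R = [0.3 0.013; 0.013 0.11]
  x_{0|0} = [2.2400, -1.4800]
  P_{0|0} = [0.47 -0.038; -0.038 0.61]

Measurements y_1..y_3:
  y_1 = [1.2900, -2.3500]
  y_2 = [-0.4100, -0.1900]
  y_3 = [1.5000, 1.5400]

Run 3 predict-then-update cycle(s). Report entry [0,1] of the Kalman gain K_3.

step 1: x^-=[2.0180, -1.4800]  P^-=[0.5423 0.0455; 0.0455 0.8200]  H_jac=[-0.4324 0.0000; 0.0000 0.9959]  S=[0.4014 -0.0066; -0.0066 0.9233]  K=[-0.5835 0.0449; -0.0345 0.8843]  nu=[0.3883, -2.4407]  x^+=[1.6818, -3.6516]  P^+=[0.4034 -0.0027; -0.0027 0.0972]
step 2: x^-=[1.1341, -3.6516]  P^-=[0.4748 0.0039; 0.0039 0.3072]  H_jac=[0.4230 0.0000; 0.0000 -0.4882]  S=[0.3850 0.0122; 0.0122 0.1832]  K=[0.5232 -0.0453; 0.0303 -0.8206]  nu=[-1.3161, 0.6828]  x^+=[0.4146, -4.2517]  P^+=[0.3697 -0.0037; -0.0037 0.1841]
step 3: x^-=[-0.2232, -4.2517]  P^-=[0.4427 0.0159; 0.0159 0.3941]  H_jac=[0.9752 0.0000; 0.0000 -0.8958]  S=[0.7210 -0.0009; -0.0009 0.4262]  K=[0.5987 -0.0322; 0.0205 -0.8282]  nu=[1.7213, 1.9846]  x^+=[0.7436, -5.8601]  P^+=[0.1838 -0.0047; -0.0047 0.1014]

K[0,1] = -0.0322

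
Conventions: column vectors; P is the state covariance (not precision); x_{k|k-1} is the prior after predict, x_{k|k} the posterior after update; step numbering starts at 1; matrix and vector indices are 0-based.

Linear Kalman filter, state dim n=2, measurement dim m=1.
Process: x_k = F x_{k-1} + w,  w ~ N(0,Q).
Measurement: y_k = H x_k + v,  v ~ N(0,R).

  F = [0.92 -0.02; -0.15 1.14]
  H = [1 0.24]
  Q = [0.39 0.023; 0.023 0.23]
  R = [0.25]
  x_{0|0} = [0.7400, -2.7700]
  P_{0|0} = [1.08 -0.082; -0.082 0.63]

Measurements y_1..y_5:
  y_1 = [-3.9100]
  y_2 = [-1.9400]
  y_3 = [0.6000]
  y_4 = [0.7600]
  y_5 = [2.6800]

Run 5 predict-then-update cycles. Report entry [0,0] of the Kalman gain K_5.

K[0,0] = 0.5991

step 1: x^-=[0.7362, -3.2688]  P^-=[1.3074 -0.2267; -0.2267 1.1011]  S=[1.5120]  K=[0.8287; 0.0249]  nu=[-3.8617]  x^+=[-2.4639, -3.3649]  P^+=[0.2690 -0.2578; -0.2578 1.1002]
step 2: x^-=[-2.1995, -3.4663]  P^-=[0.6277 -0.3104; -0.3104 1.7540]  S=[0.8297]  K=[0.6667; 0.1333]  nu=[1.0914]  x^+=[-1.4719, -3.3209]  P^+=[0.2589 -0.3841; -0.3841 1.7393]
step 3: x^-=[-1.2877, -3.5650]  P^-=[0.6239 -0.4564; -0.4564 2.6275]  S=[0.8062]  K=[0.6380; 0.2161]  nu=[2.7433]  x^+=[0.4627, -2.9722]  P^+=[0.2957 -0.5675; -0.5675 2.5899]
step 4: x^-=[0.4851, -3.4577]  P^-=[0.6622 -0.6738; -0.6738 3.7966]  S=[0.8075]  K=[0.6198; 0.2940]  nu=[1.1048]  x^+=[1.1699, -3.1329]  P^+=[0.3520 -0.8209; -0.8209 3.7268]
step 5: x^-=[1.1389, -3.7470]  P^-=[0.7196 -0.9740; -0.9740 5.3620]  S=[0.8110]  K=[0.5991; 0.3858]  nu=[2.4404]  x^+=[2.6010, -2.8055]  P^+=[0.4285 -1.1615; -1.1615 5.2413]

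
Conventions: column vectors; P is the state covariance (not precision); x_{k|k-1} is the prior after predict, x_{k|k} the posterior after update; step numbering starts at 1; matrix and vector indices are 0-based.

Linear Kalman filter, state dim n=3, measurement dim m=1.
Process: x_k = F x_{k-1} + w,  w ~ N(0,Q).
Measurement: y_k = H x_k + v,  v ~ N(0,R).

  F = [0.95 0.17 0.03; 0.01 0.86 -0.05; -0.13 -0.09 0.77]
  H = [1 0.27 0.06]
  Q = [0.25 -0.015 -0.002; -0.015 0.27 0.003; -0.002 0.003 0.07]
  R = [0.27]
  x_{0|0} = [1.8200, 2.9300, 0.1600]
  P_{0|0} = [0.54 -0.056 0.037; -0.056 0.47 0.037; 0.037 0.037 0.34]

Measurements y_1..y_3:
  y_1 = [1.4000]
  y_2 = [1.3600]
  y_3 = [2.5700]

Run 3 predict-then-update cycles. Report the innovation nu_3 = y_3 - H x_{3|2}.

innov = [0.8034]

step 1: x^-=[2.2319, 2.5300, -0.3771]  P^-=[0.7356 0.0114 -0.0303; 0.0114 0.6143 -0.0157; -0.0303 -0.0157 0.2707]  S=[1.0534]  K=[0.6995; 0.1674; -0.0174]  nu=[-1.4924]  x^+=[1.1879, 2.2802, -0.3511]  P^+=[0.2202 -0.1120 -0.0175; -0.1120 0.5848 -0.0126; -0.0175 -0.0126 0.2704]
step 2: x^-=[1.5056, 1.9904, -0.6300]  P^-=[0.4285 -0.0189 -0.0342; -0.0189 0.7024 -0.0490; -0.0342 -0.0490 0.2414]  S=[0.7347]  K=[0.5735; 0.2284; -0.0448]  nu=[-0.6452]  x^+=[1.1356, 1.8430, -0.6011]  P^+=[0.1869 -0.1151 -0.0153; -0.1151 0.6641 -0.0415; -0.0153 -0.0415 0.2399]
step 3: x^-=[1.3741, 1.6264, -0.7763]  P^-=[0.3996 -0.0107 -0.0338; -0.0107 0.7634 -0.0728; -0.0338 -0.0728 0.2269]  S=[0.7138]  K=[0.5529; 0.2676; -0.0557]  nu=[0.8034]  x^+=[1.8182, 1.8414, -0.8211]  P^+=[0.1814 -0.1163 -0.0118; -0.1163 0.7123 -0.0621; -0.0118 -0.0621 0.2247]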